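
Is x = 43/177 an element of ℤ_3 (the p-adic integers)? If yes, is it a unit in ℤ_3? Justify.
x ∉ ℤ_3 (v_3(x) = -1 < 0)

ℤ_3 = {x ∈ ℚ_3 : v_3(x) ≥ 0} and ℤ_3^× = {x ∈ ℤ_3 : v_3(x) = 0}. Here v_3(43/177) = v_3(num) − v_3(den) = -1; compare against these criteria.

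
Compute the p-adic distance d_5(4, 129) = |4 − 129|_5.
d_5(4, 129) = 1/125

Step 1 — x − y = 4 − 129 = -125. Step 2 — v_5(-125) = 3 (factor: -125 = −(5^3 · 1); the sign does not affect v_p). Step 3 — |x − y|_5 = 5^{-3} = 1/125.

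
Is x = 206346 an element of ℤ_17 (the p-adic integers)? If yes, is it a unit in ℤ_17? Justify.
x ∈ ℤ_17 but not a unit; v_17(x) = 3 > 0

ℤ_17 = {x ∈ ℚ_17 : v_17(x) ≥ 0} and ℤ_17^× = {x ∈ ℤ_17 : v_17(x) = 0}. Here v_17(206346) = v_17(num) − v_17(den) = 3; compare against these criteria.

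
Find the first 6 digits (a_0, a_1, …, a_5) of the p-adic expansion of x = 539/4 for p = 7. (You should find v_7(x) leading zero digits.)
(a_0, …, a_5) = (0, 0, 1, 2, 5, 1)

v_7(539/4) = 2, so a_0 = ... = a_1 = 0. Factor out: x = 7^2 · u with u = 11/4 a unit in ℤ_7. Expand u iteratively via a_{v+i} = u_i mod 7, u_{i+1} = (u_i − a_{v+i})/7:
  u_0 = 11/4;  a_2 = 1;  u_1 = (u_0 − 1)/7 = 1/4
  u_1 = 1/4;  a_3 = 2;  u_2 = (u_1 − 2)/7 = -1/4
  u_2 = -1/4;  a_4 = 5;  u_3 = (u_2 − 5)/7 = -3/4
  u_3 = -3/4;  a_5 = 1;  u_4 = (u_3 − 1)/7 = -1/4
Digits: (0, 0, 1, 2, 5, 1).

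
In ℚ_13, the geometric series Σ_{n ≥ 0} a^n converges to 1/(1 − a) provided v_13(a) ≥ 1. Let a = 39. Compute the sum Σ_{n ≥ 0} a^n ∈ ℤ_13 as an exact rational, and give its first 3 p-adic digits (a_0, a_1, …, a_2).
Σ a^n = 1/(1 − a) = -1/38;  first 3 digits = (1, 3, 9)

v_13(a) = 1 ≥ 1, so the series converges in ℤ_13 to 1/(1 − a) = 1/(1 − 39) = -1/38. Expand this rational in ℤ_13: compute digits iteratively via d_i = x_i mod 13, x_{i+1} = (x_i − d_i)/13. The first 3 digits are (1, 3, 9).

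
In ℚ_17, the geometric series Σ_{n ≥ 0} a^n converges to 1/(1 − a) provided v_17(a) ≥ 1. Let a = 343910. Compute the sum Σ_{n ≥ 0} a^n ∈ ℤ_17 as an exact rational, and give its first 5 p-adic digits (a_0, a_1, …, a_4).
Σ a^n = 1/(1 − a) = -1/343909;  first 5 digits = (1, 0, 0, 2, 4)

v_17(a) = 3 ≥ 1, so the series converges in ℤ_17 to 1/(1 − a) = 1/(1 − 343910) = -1/343909. Expand this rational in ℤ_17: compute digits iteratively via d_i = x_i mod 17, x_{i+1} = (x_i − d_i)/17. The first 5 digits are (1, 0, 0, 2, 4).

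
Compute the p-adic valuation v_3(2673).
v_3(2673) = 5

v_3(n) is the largest exponent k such that 3^k divides n. Factor out: 2673 = 3^5 · 11. (Sign doesn't affect v_p.) So v_3(2673) = 5.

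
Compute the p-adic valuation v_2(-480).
v_2(-480) = 5

v_2(n) is the largest exponent k such that 2^k divides n. Factor out: -480 = -2^5 · 15. (Sign doesn't affect v_p.) So v_2(-480) = 5.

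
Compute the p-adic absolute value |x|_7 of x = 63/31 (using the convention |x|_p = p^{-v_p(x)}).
|63/31|_7 = 1/7

Step 1 — compute v_7(x) by factoring powers of 7 out of the numerator and denominator: v_7(63/31) = 1. Step 2 — apply |x|_p = p^{-v_p(x)} = 7^{-1} = 1/7.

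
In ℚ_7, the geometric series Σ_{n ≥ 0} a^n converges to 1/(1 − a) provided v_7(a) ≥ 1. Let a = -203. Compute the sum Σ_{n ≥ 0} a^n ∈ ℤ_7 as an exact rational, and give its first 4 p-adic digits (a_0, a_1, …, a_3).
Σ a^n = 1/(1 − a) = 1/204;  first 4 digits = (1, 6, 3, 6)

v_7(a) = 1 ≥ 1, so the series converges in ℤ_7 to 1/(1 − a) = 1/(1 − (-203)) = 1/204. Expand this rational in ℤ_7: compute digits iteratively via d_i = x_i mod 7, x_{i+1} = (x_i − d_i)/7. The first 4 digits are (1, 6, 3, 6).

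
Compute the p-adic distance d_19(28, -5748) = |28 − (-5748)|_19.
d_19(28, -5748) = 1/361

Step 1 — x − y = 28 − (-5748) = 5776. Step 2 — v_19(5776) = 2 (factor: 5776 = (19^2 · 16); the sign does not affect v_p). Step 3 — |x − y|_19 = 19^{-2} = 1/361.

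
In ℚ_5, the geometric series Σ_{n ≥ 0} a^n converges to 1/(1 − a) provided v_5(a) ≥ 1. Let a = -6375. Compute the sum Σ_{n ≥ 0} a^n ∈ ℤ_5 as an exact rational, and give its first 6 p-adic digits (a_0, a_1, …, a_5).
Σ a^n = 1/(1 − a) = 1/6376;  first 6 digits = (1, 0, 0, 4, 4, 2)

v_5(a) = 3 ≥ 1, so the series converges in ℤ_5 to 1/(1 − a) = 1/(1 − (-6375)) = 1/6376. Expand this rational in ℤ_5: compute digits iteratively via d_i = x_i mod 5, x_{i+1} = (x_i − d_i)/5. The first 6 digits are (1, 0, 0, 4, 4, 2).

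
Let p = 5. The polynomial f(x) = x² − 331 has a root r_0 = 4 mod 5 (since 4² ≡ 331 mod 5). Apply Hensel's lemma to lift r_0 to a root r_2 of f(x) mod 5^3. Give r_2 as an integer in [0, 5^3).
r_2 = 9 (mod 125)

Hensel's recurrence: r_{i+1} = r_i − f(r_i)·(f′(r_i))^{-1} mod 5^{i+2}, with f′(x) = 2x. Iterate:
  r_0 = 4 (mod 5)
  r_1 = 9 (mod 25)
  r_2 = 9 (mod 125)
Final: r_2 = 9, and one checks f(r_2) ≡ 0 mod 5^3.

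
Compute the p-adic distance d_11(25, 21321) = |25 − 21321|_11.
d_11(25, 21321) = 1/1331

Step 1 — x − y = 25 − 21321 = -21296. Step 2 — v_11(-21296) = 3 (factor: -21296 = −(11^3 · 16); the sign does not affect v_p). Step 3 — |x − y|_11 = 11^{-3} = 1/1331.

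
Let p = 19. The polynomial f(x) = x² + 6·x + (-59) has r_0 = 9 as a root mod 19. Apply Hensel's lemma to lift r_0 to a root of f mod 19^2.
r_1 = 66 (mod 361)

Hensel: r_{i+1} = r_i − f(r_i)·(f′(r_i))^{-1} mod 19^{i+2}, f′(x) = 2x + 6. Iterate:
  r_0 = 9 (mod 19)
  r_1 = 66 (mod 361)
Final: r = 66 satisfies f(r) ≡ 0 mod 19^2.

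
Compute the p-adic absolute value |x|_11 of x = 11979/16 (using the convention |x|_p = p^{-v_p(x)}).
|11979/16|_11 = 1/1331

Step 1 — compute v_11(x) by factoring powers of 11 out of the numerator and denominator: v_11(11979/16) = 3. Step 2 — apply |x|_p = p^{-v_p(x)} = 11^{-3} = 1/1331.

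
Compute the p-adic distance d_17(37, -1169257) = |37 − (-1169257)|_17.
d_17(37, -1169257) = 1/83521

Step 1 — x − y = 37 − (-1169257) = 1169294. Step 2 — v_17(1169294) = 4 (factor: 1169294 = (17^4 · 14); the sign does not affect v_p). Step 3 — |x − y|_17 = 17^{-4} = 1/83521.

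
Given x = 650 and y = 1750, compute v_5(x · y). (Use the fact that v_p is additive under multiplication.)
v_5(1137500) = 5

v_p(x) = 2 (factor: 650 = 5^2 · 26); v_p(y) = 3 (factor: 1750 = 5^3 · 14). Additivity: v_p(xy) = v_p(x) + v_p(y) = 2 + 3 = 5. (Direct check: xy = 1137500 = 5^5 · (364).)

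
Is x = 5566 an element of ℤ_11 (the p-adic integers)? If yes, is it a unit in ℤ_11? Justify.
x ∈ ℤ_11 but not a unit; v_11(x) = 2 > 0

ℤ_11 = {x ∈ ℚ_11 : v_11(x) ≥ 0} and ℤ_11^× = {x ∈ ℤ_11 : v_11(x) = 0}. Here v_11(5566) = v_11(num) − v_11(den) = 2; compare against these criteria.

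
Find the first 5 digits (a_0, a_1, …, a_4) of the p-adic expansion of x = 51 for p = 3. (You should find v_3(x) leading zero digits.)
(a_0, …, a_4) = (0, 2, 2, 1, 0)

v_3(51) = 1, so a_0 = ... = a_0 = 0. Factor out: x = 3^1 · u with u = 17 a unit in ℤ_3. Expand u iteratively via a_{v+i} = u_i mod 3, u_{i+1} = (u_i − a_{v+i})/3:
  u_0 = 17;  a_1 = 2;  u_1 = (u_0 − 2)/3 = 5
  u_1 = 5;  a_2 = 2;  u_2 = (u_1 − 2)/3 = 1
  u_2 = 1;  a_3 = 1;  u_3 = (u_2 − 1)/3 = 0
  u_3 = 0;  a_4 = 0;  u_4 = (u_3 − 0)/3 = 0
Digits: (0, 2, 2, 1, 0).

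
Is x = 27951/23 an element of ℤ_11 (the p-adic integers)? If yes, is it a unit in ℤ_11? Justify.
x ∈ ℤ_11 but not a unit; v_11(x) = 3 > 0

ℤ_11 = {x ∈ ℚ_11 : v_11(x) ≥ 0} and ℤ_11^× = {x ∈ ℤ_11 : v_11(x) = 0}. Here v_11(27951/23) = v_11(num) − v_11(den) = 3; compare against these criteria.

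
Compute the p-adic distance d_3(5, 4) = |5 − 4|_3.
d_3(5, 4) = 1

Step 1 — x − y = 5 − 4 = 1. Step 2 — v_3(1) = 0 (factor: 1 = (3^0 · 1); the sign does not affect v_p). Step 3 — |x − y|_3 = 3^{0} = 1.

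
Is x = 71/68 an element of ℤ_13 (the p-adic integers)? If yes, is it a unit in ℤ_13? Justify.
x ∈ ℤ_13^× (unit); v_13(x) = 0

ℤ_13 = {x ∈ ℚ_13 : v_13(x) ≥ 0} and ℤ_13^× = {x ∈ ℤ_13 : v_13(x) = 0}. Here v_13(71/68) = v_13(num) − v_13(den) = 0; compare against these criteria.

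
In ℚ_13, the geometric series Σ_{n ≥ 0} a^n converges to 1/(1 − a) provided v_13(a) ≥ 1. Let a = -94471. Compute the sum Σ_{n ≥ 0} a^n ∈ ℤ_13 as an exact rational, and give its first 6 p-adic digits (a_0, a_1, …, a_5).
Σ a^n = 1/(1 − a) = 1/94472;  first 6 digits = (1, 0, 0, 9, 9, 12)

v_13(a) = 3 ≥ 1, so the series converges in ℤ_13 to 1/(1 − a) = 1/(1 − (-94471)) = 1/94472. Expand this rational in ℤ_13: compute digits iteratively via d_i = x_i mod 13, x_{i+1} = (x_i − d_i)/13. The first 6 digits are (1, 0, 0, 9, 9, 12).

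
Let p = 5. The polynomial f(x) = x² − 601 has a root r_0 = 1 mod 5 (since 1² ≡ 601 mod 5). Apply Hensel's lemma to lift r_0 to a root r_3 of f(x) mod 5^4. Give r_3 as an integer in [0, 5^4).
r_3 = 301 (mod 625)

Hensel's recurrence: r_{i+1} = r_i − f(r_i)·(f′(r_i))^{-1} mod 5^{i+2}, with f′(x) = 2x. Iterate:
  r_0 = 1 (mod 5)
  r_1 = 1 (mod 25)
  r_2 = 51 (mod 125)
  r_3 = 301 (mod 625)
Final: r_3 = 301, and one checks f(r_3) ≡ 0 mod 5^4.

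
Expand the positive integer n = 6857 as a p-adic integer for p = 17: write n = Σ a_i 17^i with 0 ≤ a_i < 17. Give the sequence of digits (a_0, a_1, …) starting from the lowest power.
(a_0, a_1, …) = (6, 12, 6, 1)

Repeated division by 17 gives the digits low-to-high: 6857 = 6 + 12·17^1 + 6·17^2 + 1·17^3. Digit sequence: (6, 12, 6, 1).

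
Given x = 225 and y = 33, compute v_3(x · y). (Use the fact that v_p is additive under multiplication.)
v_3(7425) = 3

v_p(x) = 2 (factor: 225 = 3^2 · 25); v_p(y) = 1 (factor: 33 = 3^1 · 11). Additivity: v_p(xy) = v_p(x) + v_p(y) = 2 + 1 = 3. (Direct check: xy = 7425 = 3^3 · (275).)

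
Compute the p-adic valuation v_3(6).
v_3(6) = 1

v_3(n) is the largest exponent k such that 3^k divides n. Factor out: 6 = 3^1 · 2. (Sign doesn't affect v_p.) So v_3(6) = 1.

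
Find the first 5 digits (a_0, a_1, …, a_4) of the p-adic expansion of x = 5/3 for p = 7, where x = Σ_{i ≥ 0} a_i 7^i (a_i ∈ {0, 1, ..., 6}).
(a_0, …, a_4) = (4, 2, 2, 2, 2)

v_7(5/3) = 0 (numerator and denominator both coprime to 7), so x ∈ ℤ_7^×. Compute digits iteratively via a_i = x_i mod 7, x_{i+1} = (x_i − a_i)/7, with x_0 = x:
  x_0 = 5/3;  a_0 = 4;  x_1 = (x_0 − 4)/7 = -1/3
  x_1 = -1/3;  a_1 = 2;  x_2 = (x_1 − 2)/7 = -1/3
  x_2 = -1/3;  a_2 = 2;  x_3 = (x_2 − 2)/7 = -1/3
  x_3 = -1/3;  a_3 = 2;  x_4 = (x_3 − 2)/7 = -1/3
  x_4 = -1/3;  a_4 = 2;  x_5 = (x_4 − 2)/7 = -1/3
Digits: (4, 2, 2, 2, 2).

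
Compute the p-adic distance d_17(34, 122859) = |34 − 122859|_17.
d_17(34, 122859) = 1/4913

Step 1 — x − y = 34 − 122859 = -122825. Step 2 — v_17(-122825) = 3 (factor: -122825 = −(17^3 · 25); the sign does not affect v_p). Step 3 — |x − y|_17 = 17^{-3} = 1/4913.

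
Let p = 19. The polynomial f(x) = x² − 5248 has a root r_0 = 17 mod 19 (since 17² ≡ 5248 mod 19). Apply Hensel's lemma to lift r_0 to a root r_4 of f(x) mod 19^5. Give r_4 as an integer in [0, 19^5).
r_4 = 1390342 (mod 2476099)

Hensel's recurrence: r_{i+1} = r_i − f(r_i)·(f′(r_i))^{-1} mod 19^{i+2}, with f′(x) = 2x. Iterate:
  r_0 = 17 (mod 19)
  r_1 = 131 (mod 361)
  r_2 = 4824 (mod 6859)
  r_3 = 87132 (mod 130321)
  r_4 = 1390342 (mod 2476099)
Final: r_4 = 1390342, and one checks f(r_4) ≡ 0 mod 19^5.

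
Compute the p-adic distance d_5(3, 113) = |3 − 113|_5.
d_5(3, 113) = 1/5

Step 1 — x − y = 3 − 113 = -110. Step 2 — v_5(-110) = 1 (factor: -110 = −(5^1 · 22); the sign does not affect v_p). Step 3 — |x − y|_5 = 5^{-1} = 1/5.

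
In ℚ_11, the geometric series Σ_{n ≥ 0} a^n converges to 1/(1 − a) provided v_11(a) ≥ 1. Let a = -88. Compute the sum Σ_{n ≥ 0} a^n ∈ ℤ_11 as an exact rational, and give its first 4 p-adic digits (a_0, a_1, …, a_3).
Σ a^n = 1/(1 − a) = 1/89;  first 4 digits = (1, 3, 8, 10)

v_11(a) = 1 ≥ 1, so the series converges in ℤ_11 to 1/(1 − a) = 1/(1 − (-88)) = 1/89. Expand this rational in ℤ_11: compute digits iteratively via d_i = x_i mod 11, x_{i+1} = (x_i − d_i)/11. The first 4 digits are (1, 3, 8, 10).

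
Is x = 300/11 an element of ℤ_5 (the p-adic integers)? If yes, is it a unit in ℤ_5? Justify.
x ∈ ℤ_5 but not a unit; v_5(x) = 2 > 0

ℤ_5 = {x ∈ ℚ_5 : v_5(x) ≥ 0} and ℤ_5^× = {x ∈ ℤ_5 : v_5(x) = 0}. Here v_5(300/11) = v_5(num) − v_5(den) = 2; compare against these criteria.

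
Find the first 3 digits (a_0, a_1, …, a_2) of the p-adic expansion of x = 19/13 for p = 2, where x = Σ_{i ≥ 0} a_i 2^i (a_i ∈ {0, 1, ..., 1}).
(a_0, …, a_2) = (1, 1, 1)

v_2(19/13) = 0 (numerator and denominator both coprime to 2), so x ∈ ℤ_2^×. Compute digits iteratively via a_i = x_i mod 2, x_{i+1} = (x_i − a_i)/2, with x_0 = x:
  x_0 = 19/13;  a_0 = 1;  x_1 = (x_0 − 1)/2 = 3/13
  x_1 = 3/13;  a_1 = 1;  x_2 = (x_1 − 1)/2 = -5/13
  x_2 = -5/13;  a_2 = 1;  x_3 = (x_2 − 1)/2 = -9/13
Digits: (1, 1, 1).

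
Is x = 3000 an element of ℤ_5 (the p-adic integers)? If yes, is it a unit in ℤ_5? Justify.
x ∈ ℤ_5 but not a unit; v_5(x) = 3 > 0

ℤ_5 = {x ∈ ℚ_5 : v_5(x) ≥ 0} and ℤ_5^× = {x ∈ ℤ_5 : v_5(x) = 0}. Here v_5(3000) = v_5(num) − v_5(den) = 3; compare against these criteria.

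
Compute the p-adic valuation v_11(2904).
v_11(2904) = 2

v_11(n) is the largest exponent k such that 11^k divides n. Factor out: 2904 = 11^2 · 24. (Sign doesn't affect v_p.) So v_11(2904) = 2.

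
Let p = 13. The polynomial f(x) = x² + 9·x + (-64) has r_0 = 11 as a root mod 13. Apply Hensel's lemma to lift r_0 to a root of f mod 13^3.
r_2 = 791 (mod 2197)

Hensel: r_{i+1} = r_i − f(r_i)·(f′(r_i))^{-1} mod 13^{i+2}, f′(x) = 2x + 9. Iterate:
  r_0 = 11 (mod 13)
  r_1 = 115 (mod 169)
  r_2 = 791 (mod 2197)
Final: r = 791 satisfies f(r) ≡ 0 mod 13^3.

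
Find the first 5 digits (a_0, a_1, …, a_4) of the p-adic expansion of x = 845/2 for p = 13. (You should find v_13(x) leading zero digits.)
(a_0, …, a_4) = (0, 0, 9, 6, 6)

v_13(845/2) = 2, so a_0 = ... = a_1 = 0. Factor out: x = 13^2 · u with u = 5/2 a unit in ℤ_13. Expand u iteratively via a_{v+i} = u_i mod 13, u_{i+1} = (u_i − a_{v+i})/13:
  u_0 = 5/2;  a_2 = 9;  u_1 = (u_0 − 9)/13 = -1/2
  u_1 = -1/2;  a_3 = 6;  u_2 = (u_1 − 6)/13 = -1/2
  u_2 = -1/2;  a_4 = 6;  u_3 = (u_2 − 6)/13 = -1/2
Digits: (0, 0, 9, 6, 6).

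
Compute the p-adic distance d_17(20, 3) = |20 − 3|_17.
d_17(20, 3) = 1/17

Step 1 — x − y = 20 − 3 = 17. Step 2 — v_17(17) = 1 (factor: 17 = (17^1 · 1); the sign does not affect v_p). Step 3 — |x − y|_17 = 17^{-1} = 1/17.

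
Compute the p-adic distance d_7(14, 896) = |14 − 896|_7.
d_7(14, 896) = 1/49

Step 1 — x − y = 14 − 896 = -882. Step 2 — v_7(-882) = 2 (factor: -882 = −(7^2 · 18); the sign does not affect v_p). Step 3 — |x − y|_7 = 7^{-2} = 1/49.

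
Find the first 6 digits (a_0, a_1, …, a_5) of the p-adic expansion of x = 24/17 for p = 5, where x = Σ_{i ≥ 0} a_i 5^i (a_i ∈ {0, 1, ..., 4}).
(a_0, …, a_5) = (2, 4, 3, 1, 2, 1)

v_5(24/17) = 0 (numerator and denominator both coprime to 5), so x ∈ ℤ_5^×. Compute digits iteratively via a_i = x_i mod 5, x_{i+1} = (x_i − a_i)/5, with x_0 = x:
  x_0 = 24/17;  a_0 = 2;  x_1 = (x_0 − 2)/5 = -2/17
  x_1 = -2/17;  a_1 = 4;  x_2 = (x_1 − 4)/5 = -14/17
  x_2 = -14/17;  a_2 = 3;  x_3 = (x_2 − 3)/5 = -13/17
  x_3 = -13/17;  a_3 = 1;  x_4 = (x_3 − 1)/5 = -6/17
  x_4 = -6/17;  a_4 = 2;  x_5 = (x_4 − 2)/5 = -8/17
  x_5 = -8/17;  a_5 = 1;  x_6 = (x_5 − 1)/5 = -5/17
Digits: (2, 4, 3, 1, 2, 1).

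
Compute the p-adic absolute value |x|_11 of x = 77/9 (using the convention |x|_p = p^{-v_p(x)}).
|77/9|_11 = 1/11

Step 1 — compute v_11(x) by factoring powers of 11 out of the numerator and denominator: v_11(77/9) = 1. Step 2 — apply |x|_p = p^{-v_p(x)} = 11^{-1} = 1/11.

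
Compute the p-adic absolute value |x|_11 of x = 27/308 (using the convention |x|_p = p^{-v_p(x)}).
|27/308|_11 = 11

Step 1 — compute v_11(x) by factoring powers of 11 out of the numerator and denominator: v_11(27/308) = -1. Step 2 — apply |x|_p = p^{-v_p(x)} = 11^{1} = 11.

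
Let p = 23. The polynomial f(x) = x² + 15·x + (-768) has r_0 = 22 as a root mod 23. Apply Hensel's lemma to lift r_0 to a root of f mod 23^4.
r_3 = 92919 (mod 279841)

Hensel: r_{i+1} = r_i − f(r_i)·(f′(r_i))^{-1} mod 23^{i+2}, f′(x) = 2x + 15. Iterate:
  r_0 = 22 (mod 23)
  r_1 = 344 (mod 529)
  r_2 = 7750 (mod 12167)
  r_3 = 92919 (mod 279841)
Final: r = 92919 satisfies f(r) ≡ 0 mod 23^4.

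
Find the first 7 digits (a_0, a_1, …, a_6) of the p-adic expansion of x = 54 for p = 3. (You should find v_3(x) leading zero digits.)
(a_0, …, a_6) = (0, 0, 0, 2, 0, 0, 0)

v_3(54) = 3, so a_0 = ... = a_2 = 0. Factor out: x = 3^3 · u with u = 2 a unit in ℤ_3. Expand u iteratively via a_{v+i} = u_i mod 3, u_{i+1} = (u_i − a_{v+i})/3:
  u_0 = 2;  a_3 = 2;  u_1 = (u_0 − 2)/3 = 0
  u_1 = 0;  a_4 = 0;  u_2 = (u_1 − 0)/3 = 0
  u_2 = 0;  a_5 = 0;  u_3 = (u_2 − 0)/3 = 0
  u_3 = 0;  a_6 = 0;  u_4 = (u_3 − 0)/3 = 0
Digits: (0, 0, 0, 2, 0, 0, 0).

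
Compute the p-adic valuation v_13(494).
v_13(494) = 1

v_13(n) is the largest exponent k such that 13^k divides n. Factor out: 494 = 13^1 · 38. (Sign doesn't affect v_p.) So v_13(494) = 1.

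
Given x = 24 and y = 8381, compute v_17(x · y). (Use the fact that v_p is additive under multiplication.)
v_17(201144) = 2

v_p(x) = 0 (factor: 24 = 17^0 · 24); v_p(y) = 2 (factor: 8381 = 17^2 · 29). Additivity: v_p(xy) = v_p(x) + v_p(y) = 0 + 2 = 2. (Direct check: xy = 201144 = 17^2 · (696).)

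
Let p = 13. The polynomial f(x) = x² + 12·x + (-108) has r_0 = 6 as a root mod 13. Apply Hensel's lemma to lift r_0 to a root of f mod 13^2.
r_1 = 6 (mod 169)

Hensel: r_{i+1} = r_i − f(r_i)·(f′(r_i))^{-1} mod 13^{i+2}, f′(x) = 2x + 12. Iterate:
  r_0 = 6 (mod 13)
  r_1 = 6 (mod 169)
Final: r = 6 satisfies f(r) ≡ 0 mod 13^2.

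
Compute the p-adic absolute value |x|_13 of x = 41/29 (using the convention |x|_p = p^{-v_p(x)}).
|41/29|_13 = 1

Step 1 — compute v_13(x) by factoring powers of 13 out of the numerator and denominator: v_13(41/29) = 0. Step 2 — apply |x|_p = p^{-v_p(x)} = 13^{0} = 1.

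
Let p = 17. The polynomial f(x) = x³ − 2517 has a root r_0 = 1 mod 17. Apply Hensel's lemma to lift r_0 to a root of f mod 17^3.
r_2 = 4404 (mod 4913)

Hensel: r_{i+1} = r_i − f(r_i)/f′(r_i) mod 17^{i+2}, where f′(x) = 3x². Iterate:
  r_0 = 1 (mod 17)
  r_1 = 69 (mod 289)
  r_2 = 4404 (mod 4913)
Final: r = 4404 with f(r) ≡ 0 mod 17^3.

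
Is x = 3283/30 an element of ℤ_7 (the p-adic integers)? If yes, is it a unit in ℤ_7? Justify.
x ∈ ℤ_7 but not a unit; v_7(x) = 2 > 0

ℤ_7 = {x ∈ ℚ_7 : v_7(x) ≥ 0} and ℤ_7^× = {x ∈ ℤ_7 : v_7(x) = 0}. Here v_7(3283/30) = v_7(num) − v_7(den) = 2; compare against these criteria.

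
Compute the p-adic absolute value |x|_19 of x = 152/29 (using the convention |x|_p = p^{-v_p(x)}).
|152/29|_19 = 1/19

Step 1 — compute v_19(x) by factoring powers of 19 out of the numerator and denominator: v_19(152/29) = 1. Step 2 — apply |x|_p = p^{-v_p(x)} = 19^{-1} = 1/19.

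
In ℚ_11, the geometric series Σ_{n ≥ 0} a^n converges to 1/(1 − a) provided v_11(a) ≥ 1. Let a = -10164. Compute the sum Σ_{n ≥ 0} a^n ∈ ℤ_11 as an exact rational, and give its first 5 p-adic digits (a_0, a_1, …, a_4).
Σ a^n = 1/(1 − a) = 1/10165;  first 5 digits = (1, 0, 4, 3, 4)

v_11(a) = 2 ≥ 1, so the series converges in ℤ_11 to 1/(1 − a) = 1/(1 − (-10164)) = 1/10165. Expand this rational in ℤ_11: compute digits iteratively via d_i = x_i mod 11, x_{i+1} = (x_i − d_i)/11. The first 5 digits are (1, 0, 4, 3, 4).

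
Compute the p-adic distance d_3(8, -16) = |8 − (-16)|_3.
d_3(8, -16) = 1/3

Step 1 — x − y = 8 − (-16) = 24. Step 2 — v_3(24) = 1 (factor: 24 = (3^1 · 8); the sign does not affect v_p). Step 3 — |x − y|_3 = 3^{-1} = 1/3.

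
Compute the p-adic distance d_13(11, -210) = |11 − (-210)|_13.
d_13(11, -210) = 1/13

Step 1 — x − y = 11 − (-210) = 221. Step 2 — v_13(221) = 1 (factor: 221 = (13^1 · 17); the sign does not affect v_p). Step 3 — |x − y|_13 = 13^{-1} = 1/13.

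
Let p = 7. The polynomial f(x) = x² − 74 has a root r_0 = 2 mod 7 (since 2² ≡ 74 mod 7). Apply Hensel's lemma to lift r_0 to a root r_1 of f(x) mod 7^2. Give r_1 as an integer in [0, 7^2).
r_1 = 44 (mod 49)

Hensel's recurrence: r_{i+1} = r_i − f(r_i)·(f′(r_i))^{-1} mod 7^{i+2}, with f′(x) = 2x. Iterate:
  r_0 = 2 (mod 7)
  r_1 = 44 (mod 49)
Final: r_1 = 44, and one checks f(r_1) ≡ 0 mod 7^2.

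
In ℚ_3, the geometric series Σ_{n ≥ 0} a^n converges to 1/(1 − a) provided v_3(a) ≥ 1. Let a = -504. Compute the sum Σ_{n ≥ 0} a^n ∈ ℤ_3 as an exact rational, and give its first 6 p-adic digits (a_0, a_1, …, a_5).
Σ a^n = 1/(1 − a) = 1/505;  first 6 digits = (1, 0, 1, 2, 0, 2)

v_3(a) = 2 ≥ 1, so the series converges in ℤ_3 to 1/(1 − a) = 1/(1 − (-504)) = 1/505. Expand this rational in ℤ_3: compute digits iteratively via d_i = x_i mod 3, x_{i+1} = (x_i − d_i)/3. The first 6 digits are (1, 0, 1, 2, 0, 2).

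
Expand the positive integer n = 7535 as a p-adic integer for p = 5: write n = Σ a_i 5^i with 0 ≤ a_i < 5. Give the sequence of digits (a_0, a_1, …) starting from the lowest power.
(a_0, a_1, …) = (0, 2, 1, 0, 2, 2)

Repeated division by 5 gives the digits low-to-high: 7535 = 2·5^1 + 1·5^2 + 2·5^4 + 2·5^5. Digit sequence: (0, 2, 1, 0, 2, 2).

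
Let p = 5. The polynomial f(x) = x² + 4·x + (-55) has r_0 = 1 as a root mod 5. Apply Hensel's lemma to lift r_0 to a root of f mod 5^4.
r_3 = 426 (mod 625)

Hensel: r_{i+1} = r_i − f(r_i)·(f′(r_i))^{-1} mod 5^{i+2}, f′(x) = 2x + 4. Iterate:
  r_0 = 1 (mod 5)
  r_1 = 1 (mod 25)
  r_2 = 51 (mod 125)
  r_3 = 426 (mod 625)
Final: r = 426 satisfies f(r) ≡ 0 mod 5^4.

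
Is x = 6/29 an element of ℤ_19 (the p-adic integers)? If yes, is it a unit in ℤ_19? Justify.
x ∈ ℤ_19^× (unit); v_19(x) = 0

ℤ_19 = {x ∈ ℚ_19 : v_19(x) ≥ 0} and ℤ_19^× = {x ∈ ℤ_19 : v_19(x) = 0}. Here v_19(6/29) = v_19(num) − v_19(den) = 0; compare against these criteria.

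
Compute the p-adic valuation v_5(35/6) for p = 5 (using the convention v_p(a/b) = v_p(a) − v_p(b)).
v_5(35/6) = 1

Factor powers of 5 from the numerator and denominator of the reduced fraction: 35 = 5^1 · 7 and 6 = 5^0 · 6. Apply v_p(a/b) = v_p(a) − v_p(b): v_5(35/6) = 1 − 0 = 1.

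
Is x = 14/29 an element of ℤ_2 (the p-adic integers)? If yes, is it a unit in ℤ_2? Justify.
x ∈ ℤ_2 but not a unit; v_2(x) = 1 > 0

ℤ_2 = {x ∈ ℚ_2 : v_2(x) ≥ 0} and ℤ_2^× = {x ∈ ℤ_2 : v_2(x) = 0}. Here v_2(14/29) = v_2(num) − v_2(den) = 1; compare against these criteria.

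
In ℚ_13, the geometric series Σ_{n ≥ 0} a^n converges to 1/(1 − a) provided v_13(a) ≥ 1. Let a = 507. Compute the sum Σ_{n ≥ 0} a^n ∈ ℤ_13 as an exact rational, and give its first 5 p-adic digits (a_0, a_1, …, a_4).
Σ a^n = 1/(1 − a) = -1/506;  first 5 digits = (1, 0, 3, 0, 9)

v_13(a) = 2 ≥ 1, so the series converges in ℤ_13 to 1/(1 − a) = 1/(1 − 507) = -1/506. Expand this rational in ℤ_13: compute digits iteratively via d_i = x_i mod 13, x_{i+1} = (x_i − d_i)/13. The first 5 digits are (1, 0, 3, 0, 9).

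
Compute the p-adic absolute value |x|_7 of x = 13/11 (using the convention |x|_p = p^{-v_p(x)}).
|13/11|_7 = 1

Step 1 — compute v_7(x) by factoring powers of 7 out of the numerator and denominator: v_7(13/11) = 0. Step 2 — apply |x|_p = p^{-v_p(x)} = 7^{0} = 1.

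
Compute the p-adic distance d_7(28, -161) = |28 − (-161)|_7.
d_7(28, -161) = 1/7

Step 1 — x − y = 28 − (-161) = 189. Step 2 — v_7(189) = 1 (factor: 189 = (7^1 · 27); the sign does not affect v_p). Step 3 — |x − y|_7 = 7^{-1} = 1/7.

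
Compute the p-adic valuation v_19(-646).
v_19(-646) = 1

v_19(n) is the largest exponent k such that 19^k divides n. Factor out: -646 = -19^1 · 34. (Sign doesn't affect v_p.) So v_19(-646) = 1.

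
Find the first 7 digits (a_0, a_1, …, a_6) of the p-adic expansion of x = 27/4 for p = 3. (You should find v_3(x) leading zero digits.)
(a_0, …, a_6) = (0, 0, 0, 1, 2, 0, 2)

v_3(27/4) = 3, so a_0 = ... = a_2 = 0. Factor out: x = 3^3 · u with u = 1/4 a unit in ℤ_3. Expand u iteratively via a_{v+i} = u_i mod 3, u_{i+1} = (u_i − a_{v+i})/3:
  u_0 = 1/4;  a_3 = 1;  u_1 = (u_0 − 1)/3 = -1/4
  u_1 = -1/4;  a_4 = 2;  u_2 = (u_1 − 2)/3 = -3/4
  u_2 = -3/4;  a_5 = 0;  u_3 = (u_2 − 0)/3 = -1/4
  u_3 = -1/4;  a_6 = 2;  u_4 = (u_3 − 2)/3 = -3/4
Digits: (0, 0, 0, 1, 2, 0, 2).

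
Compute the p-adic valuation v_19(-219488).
v_19(-219488) = 3

v_19(n) is the largest exponent k such that 19^k divides n. Factor out: -219488 = -19^3 · 32. (Sign doesn't affect v_p.) So v_19(-219488) = 3.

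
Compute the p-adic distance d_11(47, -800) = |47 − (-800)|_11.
d_11(47, -800) = 1/121

Step 1 — x − y = 47 − (-800) = 847. Step 2 — v_11(847) = 2 (factor: 847 = (11^2 · 7); the sign does not affect v_p). Step 3 — |x − y|_11 = 11^{-2} = 1/121.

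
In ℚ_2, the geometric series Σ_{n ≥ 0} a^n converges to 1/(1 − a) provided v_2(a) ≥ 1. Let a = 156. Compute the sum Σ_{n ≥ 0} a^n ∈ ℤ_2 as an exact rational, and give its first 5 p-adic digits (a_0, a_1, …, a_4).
Σ a^n = 1/(1 − a) = -1/155;  first 5 digits = (1, 0, 1, 1, 0)

v_2(a) = 2 ≥ 1, so the series converges in ℤ_2 to 1/(1 − a) = 1/(1 − 156) = -1/155. Expand this rational in ℤ_2: compute digits iteratively via d_i = x_i mod 2, x_{i+1} = (x_i − d_i)/2. The first 5 digits are (1, 0, 1, 1, 0).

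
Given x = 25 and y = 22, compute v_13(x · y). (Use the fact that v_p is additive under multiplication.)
v_13(550) = 0

v_p(x) = 0 (factor: 25 = 13^0 · 25); v_p(y) = 0 (factor: 22 = 13^0 · 22). Additivity: v_p(xy) = v_p(x) + v_p(y) = 0 + 0 = 0. (Direct check: xy = 550 = 13^0 · (550).)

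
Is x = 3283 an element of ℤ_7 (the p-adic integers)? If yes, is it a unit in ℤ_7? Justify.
x ∈ ℤ_7 but not a unit; v_7(x) = 2 > 0

ℤ_7 = {x ∈ ℚ_7 : v_7(x) ≥ 0} and ℤ_7^× = {x ∈ ℤ_7 : v_7(x) = 0}. Here v_7(3283) = v_7(num) − v_7(den) = 2; compare against these criteria.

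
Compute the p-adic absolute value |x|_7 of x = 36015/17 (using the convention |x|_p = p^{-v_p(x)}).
|36015/17|_7 = 1/2401

Step 1 — compute v_7(x) by factoring powers of 7 out of the numerator and denominator: v_7(36015/17) = 4. Step 2 — apply |x|_p = p^{-v_p(x)} = 7^{-4} = 1/2401.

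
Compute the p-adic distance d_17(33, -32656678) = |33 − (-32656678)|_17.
d_17(33, -32656678) = 1/1419857

Step 1 — x − y = 33 − (-32656678) = 32656711. Step 2 — v_17(32656711) = 5 (factor: 32656711 = (17^5 · 23); the sign does not affect v_p). Step 3 — |x − y|_17 = 17^{-5} = 1/1419857.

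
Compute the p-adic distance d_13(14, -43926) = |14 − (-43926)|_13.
d_13(14, -43926) = 1/2197

Step 1 — x − y = 14 − (-43926) = 43940. Step 2 — v_13(43940) = 3 (factor: 43940 = (13^3 · 20); the sign does not affect v_p). Step 3 — |x − y|_13 = 13^{-3} = 1/2197.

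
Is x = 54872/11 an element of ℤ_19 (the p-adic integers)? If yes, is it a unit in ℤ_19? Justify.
x ∈ ℤ_19 but not a unit; v_19(x) = 3 > 0

ℤ_19 = {x ∈ ℚ_19 : v_19(x) ≥ 0} and ℤ_19^× = {x ∈ ℤ_19 : v_19(x) = 0}. Here v_19(54872/11) = v_19(num) − v_19(den) = 3; compare against these criteria.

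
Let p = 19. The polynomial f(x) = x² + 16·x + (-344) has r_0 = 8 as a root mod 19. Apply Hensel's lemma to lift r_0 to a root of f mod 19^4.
r_3 = 12377 (mod 130321)

Hensel: r_{i+1} = r_i − f(r_i)·(f′(r_i))^{-1} mod 19^{i+2}, f′(x) = 2x + 16. Iterate:
  r_0 = 8 (mod 19)
  r_1 = 103 (mod 361)
  r_2 = 5518 (mod 6859)
  r_3 = 12377 (mod 130321)
Final: r = 12377 satisfies f(r) ≡ 0 mod 19^4.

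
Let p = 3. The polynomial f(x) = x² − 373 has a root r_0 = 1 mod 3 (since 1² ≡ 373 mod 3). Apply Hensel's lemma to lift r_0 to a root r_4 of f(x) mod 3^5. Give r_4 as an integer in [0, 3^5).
r_4 = 169 (mod 243)

Hensel's recurrence: r_{i+1} = r_i − f(r_i)·(f′(r_i))^{-1} mod 3^{i+2}, with f′(x) = 2x. Iterate:
  r_0 = 1 (mod 3)
  r_1 = 7 (mod 9)
  r_2 = 7 (mod 27)
  r_3 = 7 (mod 81)
  r_4 = 169 (mod 243)
Final: r_4 = 169, and one checks f(r_4) ≡ 0 mod 3^5.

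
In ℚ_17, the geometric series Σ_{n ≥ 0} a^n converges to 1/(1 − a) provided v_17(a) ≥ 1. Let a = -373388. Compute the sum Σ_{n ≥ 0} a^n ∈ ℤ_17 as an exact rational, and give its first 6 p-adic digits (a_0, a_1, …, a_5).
Σ a^n = 1/(1 − a) = 1/373389;  first 6 digits = (1, 0, 0, 9, 12, 16)

v_17(a) = 3 ≥ 1, so the series converges in ℤ_17 to 1/(1 − a) = 1/(1 − (-373388)) = 1/373389. Expand this rational in ℤ_17: compute digits iteratively via d_i = x_i mod 17, x_{i+1} = (x_i − d_i)/17. The first 6 digits are (1, 0, 0, 9, 12, 16).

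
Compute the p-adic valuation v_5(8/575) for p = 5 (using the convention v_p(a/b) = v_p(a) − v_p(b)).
v_5(8/575) = -2

Factor powers of 5 from the numerator and denominator of the reduced fraction: 8 = 5^0 · 8 and 575 = 5^2 · 23. Apply v_p(a/b) = v_p(a) − v_p(b): v_5(8/575) = 0 − 2 = -2.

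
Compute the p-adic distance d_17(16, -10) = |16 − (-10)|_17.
d_17(16, -10) = 1

Step 1 — x − y = 16 − (-10) = 26. Step 2 — v_17(26) = 0 (factor: 26 = (17^0 · 26); the sign does not affect v_p). Step 3 — |x − y|_17 = 17^{0} = 1.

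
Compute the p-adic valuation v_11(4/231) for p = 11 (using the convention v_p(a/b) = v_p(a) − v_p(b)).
v_11(4/231) = -1

Factor powers of 11 from the numerator and denominator of the reduced fraction: 4 = 11^0 · 4 and 231 = 11^1 · 21. Apply v_p(a/b) = v_p(a) − v_p(b): v_11(4/231) = 0 − 1 = -1.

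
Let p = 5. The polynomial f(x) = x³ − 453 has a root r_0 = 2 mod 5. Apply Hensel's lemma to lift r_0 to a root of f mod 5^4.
r_3 = 187 (mod 625)

Hensel: r_{i+1} = r_i − f(r_i)/f′(r_i) mod 5^{i+2}, where f′(x) = 3x². Iterate:
  r_0 = 2 (mod 5)
  r_1 = 12 (mod 25)
  r_2 = 62 (mod 125)
  r_3 = 187 (mod 625)
Final: r = 187 with f(r) ≡ 0 mod 5^4.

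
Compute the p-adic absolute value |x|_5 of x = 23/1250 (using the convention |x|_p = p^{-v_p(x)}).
|23/1250|_5 = 625

Step 1 — compute v_5(x) by factoring powers of 5 out of the numerator and denominator: v_5(23/1250) = -4. Step 2 — apply |x|_p = p^{-v_p(x)} = 5^{4} = 625.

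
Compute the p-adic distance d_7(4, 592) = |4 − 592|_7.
d_7(4, 592) = 1/49

Step 1 — x − y = 4 − 592 = -588. Step 2 — v_7(-588) = 2 (factor: -588 = −(7^2 · 12); the sign does not affect v_p). Step 3 — |x − y|_7 = 7^{-2} = 1/49.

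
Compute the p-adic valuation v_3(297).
v_3(297) = 3

v_3(n) is the largest exponent k such that 3^k divides n. Factor out: 297 = 3^3 · 11. (Sign doesn't affect v_p.) So v_3(297) = 3.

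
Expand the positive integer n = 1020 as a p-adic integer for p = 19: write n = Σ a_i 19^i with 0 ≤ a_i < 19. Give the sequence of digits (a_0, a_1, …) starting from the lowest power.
(a_0, a_1, …) = (13, 15, 2)

Repeated division by 19 gives the digits low-to-high: 1020 = 13 + 15·19^1 + 2·19^2. Digit sequence: (13, 15, 2).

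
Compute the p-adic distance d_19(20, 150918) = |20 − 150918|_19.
d_19(20, 150918) = 1/6859

Step 1 — x − y = 20 − 150918 = -150898. Step 2 — v_19(-150898) = 3 (factor: -150898 = −(19^3 · 22); the sign does not affect v_p). Step 3 — |x − y|_19 = 19^{-3} = 1/6859.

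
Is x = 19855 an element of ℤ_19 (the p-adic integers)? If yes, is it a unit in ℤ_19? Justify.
x ∈ ℤ_19 but not a unit; v_19(x) = 2 > 0

ℤ_19 = {x ∈ ℚ_19 : v_19(x) ≥ 0} and ℤ_19^× = {x ∈ ℤ_19 : v_19(x) = 0}. Here v_19(19855) = v_19(num) − v_19(den) = 2; compare against these criteria.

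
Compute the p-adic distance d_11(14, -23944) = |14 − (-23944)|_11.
d_11(14, -23944) = 1/1331

Step 1 — x − y = 14 − (-23944) = 23958. Step 2 — v_11(23958) = 3 (factor: 23958 = (11^3 · 18); the sign does not affect v_p). Step 3 — |x − y|_11 = 11^{-3} = 1/1331.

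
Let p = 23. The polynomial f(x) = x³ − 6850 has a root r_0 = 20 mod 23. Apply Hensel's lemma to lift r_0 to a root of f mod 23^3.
r_2 = 4758 (mod 12167)

Hensel: r_{i+1} = r_i − f(r_i)/f′(r_i) mod 23^{i+2}, where f′(x) = 3x². Iterate:
  r_0 = 20 (mod 23)
  r_1 = 526 (mod 529)
  r_2 = 4758 (mod 12167)
Final: r = 4758 with f(r) ≡ 0 mod 23^3.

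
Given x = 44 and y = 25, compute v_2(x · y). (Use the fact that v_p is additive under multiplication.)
v_2(1100) = 2

v_p(x) = 2 (factor: 44 = 2^2 · 11); v_p(y) = 0 (factor: 25 = 2^0 · 25). Additivity: v_p(xy) = v_p(x) + v_p(y) = 2 + 0 = 2. (Direct check: xy = 1100 = 2^2 · (275).)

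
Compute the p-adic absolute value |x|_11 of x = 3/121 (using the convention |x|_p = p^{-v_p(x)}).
|3/121|_11 = 121

Step 1 — compute v_11(x) by factoring powers of 11 out of the numerator and denominator: v_11(3/121) = -2. Step 2 — apply |x|_p = p^{-v_p(x)} = 11^{2} = 121.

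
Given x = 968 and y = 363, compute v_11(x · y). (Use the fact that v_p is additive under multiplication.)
v_11(351384) = 4

v_p(x) = 2 (factor: 968 = 11^2 · 8); v_p(y) = 2 (factor: 363 = 11^2 · 3). Additivity: v_p(xy) = v_p(x) + v_p(y) = 2 + 2 = 4. (Direct check: xy = 351384 = 11^4 · (24).)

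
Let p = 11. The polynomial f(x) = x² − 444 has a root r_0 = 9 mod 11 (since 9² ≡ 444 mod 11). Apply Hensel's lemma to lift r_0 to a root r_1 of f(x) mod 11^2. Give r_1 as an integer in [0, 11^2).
r_1 = 9 (mod 121)

Hensel's recurrence: r_{i+1} = r_i − f(r_i)·(f′(r_i))^{-1} mod 11^{i+2}, with f′(x) = 2x. Iterate:
  r_0 = 9 (mod 11)
  r_1 = 9 (mod 121)
Final: r_1 = 9, and one checks f(r_1) ≡ 0 mod 11^2.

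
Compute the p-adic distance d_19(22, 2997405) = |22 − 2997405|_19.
d_19(22, 2997405) = 1/130321

Step 1 — x − y = 22 − 2997405 = -2997383. Step 2 — v_19(-2997383) = 4 (factor: -2997383 = −(19^4 · 23); the sign does not affect v_p). Step 3 — |x − y|_19 = 19^{-4} = 1/130321.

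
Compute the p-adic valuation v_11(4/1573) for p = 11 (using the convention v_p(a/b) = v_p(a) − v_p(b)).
v_11(4/1573) = -2

Factor powers of 11 from the numerator and denominator of the reduced fraction: 4 = 11^0 · 4 and 1573 = 11^2 · 13. Apply v_p(a/b) = v_p(a) − v_p(b): v_11(4/1573) = 0 − 2 = -2.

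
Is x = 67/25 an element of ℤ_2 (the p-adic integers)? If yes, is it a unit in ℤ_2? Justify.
x ∈ ℤ_2^× (unit); v_2(x) = 0

ℤ_2 = {x ∈ ℚ_2 : v_2(x) ≥ 0} and ℤ_2^× = {x ∈ ℤ_2 : v_2(x) = 0}. Here v_2(67/25) = v_2(num) − v_2(den) = 0; compare against these criteria.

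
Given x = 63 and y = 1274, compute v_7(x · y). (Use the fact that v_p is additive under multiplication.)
v_7(80262) = 3

v_p(x) = 1 (factor: 63 = 7^1 · 9); v_p(y) = 2 (factor: 1274 = 7^2 · 26). Additivity: v_p(xy) = v_p(x) + v_p(y) = 1 + 2 = 3. (Direct check: xy = 80262 = 7^3 · (234).)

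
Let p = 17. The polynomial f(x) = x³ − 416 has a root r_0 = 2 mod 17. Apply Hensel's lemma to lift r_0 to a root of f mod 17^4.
r_3 = 43675 (mod 83521)

Hensel: r_{i+1} = r_i − f(r_i)/f′(r_i) mod 17^{i+2}, where f′(x) = 3x². Iterate:
  r_0 = 2 (mod 17)
  r_1 = 36 (mod 289)
  r_2 = 4371 (mod 4913)
  r_3 = 43675 (mod 83521)
Final: r = 43675 with f(r) ≡ 0 mod 17^4.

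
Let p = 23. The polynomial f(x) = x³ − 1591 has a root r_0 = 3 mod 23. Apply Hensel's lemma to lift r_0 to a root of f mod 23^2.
r_1 = 394 (mod 529)

Hensel: r_{i+1} = r_i − f(r_i)/f′(r_i) mod 23^{i+2}, where f′(x) = 3x². Iterate:
  r_0 = 3 (mod 23)
  r_1 = 394 (mod 529)
Final: r = 394 with f(r) ≡ 0 mod 23^2.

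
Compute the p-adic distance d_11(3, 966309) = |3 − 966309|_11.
d_11(3, 966309) = 1/161051

Step 1 — x − y = 3 − 966309 = -966306. Step 2 — v_11(-966306) = 5 (factor: -966306 = −(11^5 · 6); the sign does not affect v_p). Step 3 — |x − y|_11 = 11^{-5} = 1/161051.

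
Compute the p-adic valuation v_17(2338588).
v_17(2338588) = 4

v_17(n) is the largest exponent k such that 17^k divides n. Factor out: 2338588 = 17^4 · 28. (Sign doesn't affect v_p.) So v_17(2338588) = 4.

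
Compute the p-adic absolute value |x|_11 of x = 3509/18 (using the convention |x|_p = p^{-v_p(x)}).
|3509/18|_11 = 1/121

Step 1 — compute v_11(x) by factoring powers of 11 out of the numerator and denominator: v_11(3509/18) = 2. Step 2 — apply |x|_p = p^{-v_p(x)} = 11^{-2} = 1/121.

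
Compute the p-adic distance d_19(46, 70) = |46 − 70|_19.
d_19(46, 70) = 1

Step 1 — x − y = 46 − 70 = -24. Step 2 — v_19(-24) = 0 (factor: -24 = −(19^0 · 24); the sign does not affect v_p). Step 3 — |x − y|_19 = 19^{0} = 1.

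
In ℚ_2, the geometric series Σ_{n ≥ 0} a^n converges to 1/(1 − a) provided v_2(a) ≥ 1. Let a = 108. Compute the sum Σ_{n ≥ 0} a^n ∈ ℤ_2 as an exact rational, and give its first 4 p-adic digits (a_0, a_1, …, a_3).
Σ a^n = 1/(1 − a) = -1/107;  first 4 digits = (1, 0, 1, 1)

v_2(a) = 2 ≥ 1, so the series converges in ℤ_2 to 1/(1 − a) = 1/(1 − 108) = -1/107. Expand this rational in ℤ_2: compute digits iteratively via d_i = x_i mod 2, x_{i+1} = (x_i − d_i)/2. The first 4 digits are (1, 0, 1, 1).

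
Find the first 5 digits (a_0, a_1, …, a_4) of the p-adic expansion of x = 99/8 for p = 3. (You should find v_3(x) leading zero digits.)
(a_0, …, a_4) = (0, 0, 1, 2, 2)

v_3(99/8) = 2, so a_0 = ... = a_1 = 0. Factor out: x = 3^2 · u with u = 11/8 a unit in ℤ_3. Expand u iteratively via a_{v+i} = u_i mod 3, u_{i+1} = (u_i − a_{v+i})/3:
  u_0 = 11/8;  a_2 = 1;  u_1 = (u_0 − 1)/3 = 1/8
  u_1 = 1/8;  a_3 = 2;  u_2 = (u_1 − 2)/3 = -5/8
  u_2 = -5/8;  a_4 = 2;  u_3 = (u_2 − 2)/3 = -7/8
Digits: (0, 0, 1, 2, 2).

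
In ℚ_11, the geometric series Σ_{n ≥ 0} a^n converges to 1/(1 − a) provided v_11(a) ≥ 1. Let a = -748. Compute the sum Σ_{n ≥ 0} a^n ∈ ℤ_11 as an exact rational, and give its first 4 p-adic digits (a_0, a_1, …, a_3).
Σ a^n = 1/(1 − a) = 1/749;  first 4 digits = (1, 9, 8, 4)

v_11(a) = 1 ≥ 1, so the series converges in ℤ_11 to 1/(1 − a) = 1/(1 − (-748)) = 1/749. Expand this rational in ℤ_11: compute digits iteratively via d_i = x_i mod 11, x_{i+1} = (x_i − d_i)/11. The first 4 digits are (1, 9, 8, 4).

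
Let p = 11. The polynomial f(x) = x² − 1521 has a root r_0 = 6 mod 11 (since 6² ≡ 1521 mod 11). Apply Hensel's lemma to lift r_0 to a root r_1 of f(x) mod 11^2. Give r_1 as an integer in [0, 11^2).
r_1 = 39 (mod 121)

Hensel's recurrence: r_{i+1} = r_i − f(r_i)·(f′(r_i))^{-1} mod 11^{i+2}, with f′(x) = 2x. Iterate:
  r_0 = 6 (mod 11)
  r_1 = 39 (mod 121)
Final: r_1 = 39, and one checks f(r_1) ≡ 0 mod 11^2.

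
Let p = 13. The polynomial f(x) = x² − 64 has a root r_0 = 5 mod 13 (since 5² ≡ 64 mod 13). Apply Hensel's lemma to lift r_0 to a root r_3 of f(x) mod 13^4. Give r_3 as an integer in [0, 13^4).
r_3 = 28553 (mod 28561)

Hensel's recurrence: r_{i+1} = r_i − f(r_i)·(f′(r_i))^{-1} mod 13^{i+2}, with f′(x) = 2x. Iterate:
  r_0 = 5 (mod 13)
  r_1 = 161 (mod 169)
  r_2 = 2189 (mod 2197)
  r_3 = 28553 (mod 28561)
Final: r_3 = 28553, and one checks f(r_3) ≡ 0 mod 13^4.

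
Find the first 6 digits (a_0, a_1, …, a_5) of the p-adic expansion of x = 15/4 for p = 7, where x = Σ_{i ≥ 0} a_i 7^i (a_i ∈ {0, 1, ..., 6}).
(a_0, …, a_5) = (2, 2, 5, 1, 5, 1)

v_7(15/4) = 0 (numerator and denominator both coprime to 7), so x ∈ ℤ_7^×. Compute digits iteratively via a_i = x_i mod 7, x_{i+1} = (x_i − a_i)/7, with x_0 = x:
  x_0 = 15/4;  a_0 = 2;  x_1 = (x_0 − 2)/7 = 1/4
  x_1 = 1/4;  a_1 = 2;  x_2 = (x_1 − 2)/7 = -1/4
  x_2 = -1/4;  a_2 = 5;  x_3 = (x_2 − 5)/7 = -3/4
  x_3 = -3/4;  a_3 = 1;  x_4 = (x_3 − 1)/7 = -1/4
  x_4 = -1/4;  a_4 = 5;  x_5 = (x_4 − 5)/7 = -3/4
  x_5 = -3/4;  a_5 = 1;  x_6 = (x_5 − 1)/7 = -1/4
Digits: (2, 2, 5, 1, 5, 1).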